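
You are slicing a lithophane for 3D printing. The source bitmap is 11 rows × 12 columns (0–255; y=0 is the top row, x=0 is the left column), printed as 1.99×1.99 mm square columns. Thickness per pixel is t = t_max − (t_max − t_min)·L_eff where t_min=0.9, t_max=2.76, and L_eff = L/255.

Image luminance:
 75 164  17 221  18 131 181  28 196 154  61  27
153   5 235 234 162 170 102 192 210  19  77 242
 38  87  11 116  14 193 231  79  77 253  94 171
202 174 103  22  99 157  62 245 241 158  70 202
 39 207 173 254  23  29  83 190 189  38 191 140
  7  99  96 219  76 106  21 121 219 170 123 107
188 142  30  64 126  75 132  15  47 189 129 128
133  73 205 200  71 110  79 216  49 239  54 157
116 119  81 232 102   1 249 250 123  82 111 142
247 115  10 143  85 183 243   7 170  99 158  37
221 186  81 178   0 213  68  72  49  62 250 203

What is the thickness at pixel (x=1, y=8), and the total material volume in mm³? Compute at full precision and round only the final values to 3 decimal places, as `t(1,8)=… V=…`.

span = t_max - t_min = 2.76 - 0.9 = 1.860
L(1,8) = 119, L_eff = 119/255 = 0.466667
t(1,8) = 2.76 - 1.860·0.466667 = 1.892
Σt over all 11·12 pixels = 516384/2125 ≈ 243.0042353
V = pitch²·Σt = 1.99²·516384/2125 = 962.321

t(1,8)=1.892 V=962.321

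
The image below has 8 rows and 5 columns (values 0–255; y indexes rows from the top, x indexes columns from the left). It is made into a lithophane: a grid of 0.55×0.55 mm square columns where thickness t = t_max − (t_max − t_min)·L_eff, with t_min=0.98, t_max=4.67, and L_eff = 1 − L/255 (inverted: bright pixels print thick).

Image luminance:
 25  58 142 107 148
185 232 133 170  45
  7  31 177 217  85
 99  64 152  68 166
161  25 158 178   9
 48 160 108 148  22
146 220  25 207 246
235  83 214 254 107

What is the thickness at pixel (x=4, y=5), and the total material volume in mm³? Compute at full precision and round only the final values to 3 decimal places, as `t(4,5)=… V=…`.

t(4,5)=1.298 V=34.029

span = t_max - t_min = 4.67 - 0.98 = 3.690
L(4,5) = 22, L_eff = 1 - 22/255 = 0.913725 (inverted)
t(4,5) = 4.67 - 3.690·0.913725 = 1.298
Σt over all 8·5 pixels = 191239/1700 ≈ 112.4935294
V = pitch²·Σt = 0.55²·191239/1700 = 34.029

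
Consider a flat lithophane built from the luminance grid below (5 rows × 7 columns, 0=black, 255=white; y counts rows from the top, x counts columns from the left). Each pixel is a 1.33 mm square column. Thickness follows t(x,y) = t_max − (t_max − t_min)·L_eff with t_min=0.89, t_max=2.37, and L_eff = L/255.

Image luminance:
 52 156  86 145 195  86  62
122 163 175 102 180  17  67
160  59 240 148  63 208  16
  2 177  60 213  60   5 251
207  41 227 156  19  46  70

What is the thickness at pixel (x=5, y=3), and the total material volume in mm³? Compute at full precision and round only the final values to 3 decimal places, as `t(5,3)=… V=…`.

span = t_max - t_min = 2.37 - 0.89 = 1.480
L(5,3) = 5, L_eff = 5/255 = 0.019608
t(5,3) = 2.37 - 1.480·0.019608 = 2.341
Σt over all 5·7 pixels = 1517897/25500 ≈ 59.5253725
V = pitch²·Σt = 1.33²·1517897/25500 = 105.294

t(5,3)=2.341 V=105.294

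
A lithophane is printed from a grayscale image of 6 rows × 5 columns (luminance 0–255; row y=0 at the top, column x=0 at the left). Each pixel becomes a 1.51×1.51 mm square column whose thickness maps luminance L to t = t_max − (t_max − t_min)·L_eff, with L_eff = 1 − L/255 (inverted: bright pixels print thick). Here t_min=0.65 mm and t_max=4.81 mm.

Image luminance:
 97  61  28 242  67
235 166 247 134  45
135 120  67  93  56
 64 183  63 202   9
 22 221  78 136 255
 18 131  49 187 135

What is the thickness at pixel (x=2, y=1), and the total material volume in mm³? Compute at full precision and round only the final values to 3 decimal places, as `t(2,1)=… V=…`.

t(2,1)=4.679 V=176.362

span = t_max - t_min = 4.81 - 0.65 = 4.160
L(2,1) = 247, L_eff = 1 - 247/255 = 0.031373 (inverted)
t(2,1) = 4.81 - 4.160·0.031373 = 4.679
Σt over all 6·5 pixels = 328731/4250 ≈ 77.3484706
V = pitch²·Σt = 1.51²·328731/4250 = 176.362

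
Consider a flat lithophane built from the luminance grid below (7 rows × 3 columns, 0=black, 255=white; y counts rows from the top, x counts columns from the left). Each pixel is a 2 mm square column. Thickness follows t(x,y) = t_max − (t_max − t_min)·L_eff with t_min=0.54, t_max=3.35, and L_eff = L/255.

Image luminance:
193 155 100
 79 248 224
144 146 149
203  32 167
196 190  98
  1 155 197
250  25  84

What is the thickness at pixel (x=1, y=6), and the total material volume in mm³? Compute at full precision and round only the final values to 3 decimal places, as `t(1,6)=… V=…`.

span = t_max - t_min = 3.35 - 0.54 = 2.810
L(1,6) = 25, L_eff = 25/255 = 0.098039
t(1,6) = 3.35 - 2.810·0.098039 = 3.075
Σt over all 7·3 pixels = 313603/8500 ≈ 36.8944706
V = pitch²·Σt = 2²·313603/8500 = 147.578

t(1,6)=3.075 V=147.578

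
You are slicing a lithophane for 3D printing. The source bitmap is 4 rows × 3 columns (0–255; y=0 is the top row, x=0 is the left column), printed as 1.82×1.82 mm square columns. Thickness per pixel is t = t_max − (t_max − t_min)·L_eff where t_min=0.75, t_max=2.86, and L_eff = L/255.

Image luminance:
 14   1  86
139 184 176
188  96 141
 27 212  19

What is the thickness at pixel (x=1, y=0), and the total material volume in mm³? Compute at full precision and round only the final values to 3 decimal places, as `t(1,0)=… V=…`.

t(1,0)=2.852 V=78.516

span = t_max - t_min = 2.86 - 0.75 = 2.110
L(1,0) = 1, L_eff = 1/255 = 0.003922
t(1,0) = 2.86 - 2.110·0.003922 = 2.852
Σt over all 4·3 pixels = 604447/25500 ≈ 23.7038039
V = pitch²·Σt = 1.82²·604447/25500 = 78.516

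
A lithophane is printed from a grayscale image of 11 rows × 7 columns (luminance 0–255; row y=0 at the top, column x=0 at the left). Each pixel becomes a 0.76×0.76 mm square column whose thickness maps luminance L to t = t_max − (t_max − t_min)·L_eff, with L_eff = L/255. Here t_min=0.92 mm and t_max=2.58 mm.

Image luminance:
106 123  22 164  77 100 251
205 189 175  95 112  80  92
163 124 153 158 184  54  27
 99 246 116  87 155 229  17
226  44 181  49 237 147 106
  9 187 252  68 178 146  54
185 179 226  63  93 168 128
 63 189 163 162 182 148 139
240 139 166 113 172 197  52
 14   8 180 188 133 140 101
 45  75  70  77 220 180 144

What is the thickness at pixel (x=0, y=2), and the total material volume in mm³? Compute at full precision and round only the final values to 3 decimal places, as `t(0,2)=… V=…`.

span = t_max - t_min = 2.58 - 0.92 = 1.660
L(0,2) = 163, L_eff = 163/255 = 0.639216
t(0,2) = 2.58 - 1.660·0.639216 = 1.519
Σt over all 11·7 pixels = 841954/6375 ≈ 132.0712157
V = pitch²·Σt = 0.76²·841954/6375 = 76.284

t(0,2)=1.519 V=76.284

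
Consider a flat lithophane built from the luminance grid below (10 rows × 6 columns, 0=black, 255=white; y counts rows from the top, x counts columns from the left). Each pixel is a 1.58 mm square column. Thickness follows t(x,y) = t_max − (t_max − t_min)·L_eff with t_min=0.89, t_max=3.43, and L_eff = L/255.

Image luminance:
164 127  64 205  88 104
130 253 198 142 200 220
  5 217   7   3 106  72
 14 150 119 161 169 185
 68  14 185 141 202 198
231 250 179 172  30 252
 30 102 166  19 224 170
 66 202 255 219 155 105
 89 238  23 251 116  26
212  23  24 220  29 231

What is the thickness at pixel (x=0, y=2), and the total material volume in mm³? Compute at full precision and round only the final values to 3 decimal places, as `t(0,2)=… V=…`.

span = t_max - t_min = 3.43 - 0.89 = 2.540
L(0,2) = 5, L_eff = 5/255 = 0.019608
t(0,2) = 3.43 - 2.540·0.019608 = 3.380
Σt over all 10·6 pixels = 52667/425 ≈ 123.9223529
V = pitch²·Σt = 1.58²·52667/425 = 309.360

t(0,2)=3.380 V=309.360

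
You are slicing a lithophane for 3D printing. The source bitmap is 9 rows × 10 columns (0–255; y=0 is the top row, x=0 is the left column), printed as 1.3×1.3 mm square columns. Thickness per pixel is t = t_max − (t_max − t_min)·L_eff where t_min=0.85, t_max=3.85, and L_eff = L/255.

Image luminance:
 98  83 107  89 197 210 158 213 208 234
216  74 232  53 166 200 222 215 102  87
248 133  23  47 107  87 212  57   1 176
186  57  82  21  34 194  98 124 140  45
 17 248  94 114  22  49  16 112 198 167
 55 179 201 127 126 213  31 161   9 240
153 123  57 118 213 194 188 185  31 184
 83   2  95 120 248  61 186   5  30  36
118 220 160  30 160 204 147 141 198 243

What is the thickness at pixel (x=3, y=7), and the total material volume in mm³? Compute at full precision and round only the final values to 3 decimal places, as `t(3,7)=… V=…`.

span = t_max - t_min = 3.85 - 0.85 = 3.000
L(3,7) = 120, L_eff = 120/255 = 0.470588
t(3,7) = 3.85 - 3.000·0.470588 = 2.438
Σt over all 9·10 pixels = 35809/170 ≈ 210.6411765
V = pitch²·Σt = 1.3²·35809/170 = 355.984

t(3,7)=2.438 V=355.984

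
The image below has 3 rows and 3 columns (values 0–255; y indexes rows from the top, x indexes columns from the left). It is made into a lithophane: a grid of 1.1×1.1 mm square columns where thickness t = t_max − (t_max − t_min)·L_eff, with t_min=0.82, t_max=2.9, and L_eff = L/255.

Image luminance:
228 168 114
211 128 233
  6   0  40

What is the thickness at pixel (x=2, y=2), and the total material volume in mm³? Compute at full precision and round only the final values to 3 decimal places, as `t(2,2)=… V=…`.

span = t_max - t_min = 2.9 - 0.82 = 2.080
L(2,2) = 40, L_eff = 40/255 = 0.156863
t(2,2) = 2.9 - 2.080·0.156863 = 2.574
Σt over all 3·3 pixels = 71821/4250 ≈ 16.8990588
V = pitch²·Σt = 1.1²·71821/4250 = 20.448

t(2,2)=2.574 V=20.448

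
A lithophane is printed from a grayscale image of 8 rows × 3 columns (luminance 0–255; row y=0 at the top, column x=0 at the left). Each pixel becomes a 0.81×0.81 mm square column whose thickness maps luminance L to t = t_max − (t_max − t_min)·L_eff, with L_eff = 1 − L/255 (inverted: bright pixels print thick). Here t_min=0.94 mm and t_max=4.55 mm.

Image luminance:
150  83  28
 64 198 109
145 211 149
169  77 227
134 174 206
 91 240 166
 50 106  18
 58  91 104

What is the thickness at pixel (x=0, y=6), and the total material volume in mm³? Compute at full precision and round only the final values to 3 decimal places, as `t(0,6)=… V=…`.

span = t_max - t_min = 4.55 - 0.94 = 3.610
L(0,6) = 50, L_eff = 1 - 50/255 = 0.803922 (inverted)
t(0,6) = 4.55 - 3.610·0.803922 = 1.648
Σt over all 8·3 pixels = 139634/2125 ≈ 65.7101176
V = pitch²·Σt = 0.81²·139634/2125 = 43.112

t(0,6)=1.648 V=43.112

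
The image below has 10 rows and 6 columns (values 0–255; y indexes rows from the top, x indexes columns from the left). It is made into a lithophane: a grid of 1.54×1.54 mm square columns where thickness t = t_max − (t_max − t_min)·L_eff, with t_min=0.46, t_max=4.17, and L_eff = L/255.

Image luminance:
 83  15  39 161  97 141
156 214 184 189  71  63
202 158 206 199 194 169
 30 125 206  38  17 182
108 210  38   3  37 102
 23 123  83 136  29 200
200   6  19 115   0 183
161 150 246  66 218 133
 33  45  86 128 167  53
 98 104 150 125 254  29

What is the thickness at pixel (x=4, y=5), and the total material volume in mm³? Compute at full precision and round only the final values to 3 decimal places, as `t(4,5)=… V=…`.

span = t_max - t_min = 4.17 - 0.46 = 3.710
L(4,5) = 29, L_eff = 29/255 = 0.113725
t(4,5) = 4.17 - 3.710·0.113725 = 3.748
Σt over all 10·6 pixels = 37831/255 ≈ 148.3568627
V = pitch²·Σt = 1.54²·37831/255 = 351.843

t(4,5)=3.748 V=351.843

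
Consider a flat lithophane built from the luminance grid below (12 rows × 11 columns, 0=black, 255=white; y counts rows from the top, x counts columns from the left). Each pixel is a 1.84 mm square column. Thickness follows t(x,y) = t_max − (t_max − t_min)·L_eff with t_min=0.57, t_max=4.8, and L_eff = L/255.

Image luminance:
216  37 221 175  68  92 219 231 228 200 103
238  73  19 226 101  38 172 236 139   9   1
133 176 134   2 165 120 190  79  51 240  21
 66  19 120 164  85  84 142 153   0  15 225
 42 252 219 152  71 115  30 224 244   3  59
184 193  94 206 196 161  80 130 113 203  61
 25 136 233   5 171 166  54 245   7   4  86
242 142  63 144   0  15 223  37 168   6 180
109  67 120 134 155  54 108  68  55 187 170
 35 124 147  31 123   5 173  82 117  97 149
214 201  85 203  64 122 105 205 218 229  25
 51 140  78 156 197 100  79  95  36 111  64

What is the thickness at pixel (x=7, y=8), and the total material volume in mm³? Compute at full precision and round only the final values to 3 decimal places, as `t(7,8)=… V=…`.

t(7,8)=3.672 V=1252.267

span = t_max - t_min = 4.8 - 0.57 = 4.230
L(7,8) = 68, L_eff = 68/255 = 0.266667
t(7,8) = 4.8 - 4.230·0.266667 = 3.672
Σt over all 12·11 pixels = 1571991/4250 ≈ 369.8802353
V = pitch²·Σt = 1.84²·1571991/4250 = 1252.267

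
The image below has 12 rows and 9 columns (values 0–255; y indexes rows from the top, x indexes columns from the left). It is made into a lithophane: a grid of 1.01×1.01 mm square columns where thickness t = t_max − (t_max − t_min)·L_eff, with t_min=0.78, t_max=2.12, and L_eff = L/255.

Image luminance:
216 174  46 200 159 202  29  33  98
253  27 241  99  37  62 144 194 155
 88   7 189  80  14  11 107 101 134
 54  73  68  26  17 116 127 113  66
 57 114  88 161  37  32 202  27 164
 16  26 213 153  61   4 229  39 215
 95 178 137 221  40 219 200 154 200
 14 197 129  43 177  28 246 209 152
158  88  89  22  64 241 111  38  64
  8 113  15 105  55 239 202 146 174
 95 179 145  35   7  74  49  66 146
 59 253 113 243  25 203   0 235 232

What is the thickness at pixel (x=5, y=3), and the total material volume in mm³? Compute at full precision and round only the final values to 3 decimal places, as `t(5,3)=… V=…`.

t(5,3)=1.510 V=167.478

span = t_max - t_min = 2.12 - 0.78 = 1.340
L(5,3) = 116, L_eff = 116/255 = 0.454902
t(5,3) = 2.12 - 1.340·0.454902 = 1.510
Σt over all 12·9 pixels = 1046632/6375 ≈ 164.1775686
V = pitch²·Σt = 1.01²·1046632/6375 = 167.478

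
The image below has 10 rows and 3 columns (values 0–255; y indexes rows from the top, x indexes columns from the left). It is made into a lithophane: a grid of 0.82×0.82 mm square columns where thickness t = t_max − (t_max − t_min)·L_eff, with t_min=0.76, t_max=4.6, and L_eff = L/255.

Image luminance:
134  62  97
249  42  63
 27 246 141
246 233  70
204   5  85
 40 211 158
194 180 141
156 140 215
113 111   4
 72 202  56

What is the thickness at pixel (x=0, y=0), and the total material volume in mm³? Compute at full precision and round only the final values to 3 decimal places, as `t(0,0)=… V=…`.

t(0,0)=2.582 V=53.332

span = t_max - t_min = 4.6 - 0.76 = 3.840
L(0,0) = 134, L_eff = 134/255 = 0.525490
t(0,0) = 4.6 - 3.840·0.525490 = 2.582
Σt over all 10·3 pixels = 168546/2125 ≈ 79.3157647
V = pitch²·Σt = 0.82²·168546/2125 = 53.332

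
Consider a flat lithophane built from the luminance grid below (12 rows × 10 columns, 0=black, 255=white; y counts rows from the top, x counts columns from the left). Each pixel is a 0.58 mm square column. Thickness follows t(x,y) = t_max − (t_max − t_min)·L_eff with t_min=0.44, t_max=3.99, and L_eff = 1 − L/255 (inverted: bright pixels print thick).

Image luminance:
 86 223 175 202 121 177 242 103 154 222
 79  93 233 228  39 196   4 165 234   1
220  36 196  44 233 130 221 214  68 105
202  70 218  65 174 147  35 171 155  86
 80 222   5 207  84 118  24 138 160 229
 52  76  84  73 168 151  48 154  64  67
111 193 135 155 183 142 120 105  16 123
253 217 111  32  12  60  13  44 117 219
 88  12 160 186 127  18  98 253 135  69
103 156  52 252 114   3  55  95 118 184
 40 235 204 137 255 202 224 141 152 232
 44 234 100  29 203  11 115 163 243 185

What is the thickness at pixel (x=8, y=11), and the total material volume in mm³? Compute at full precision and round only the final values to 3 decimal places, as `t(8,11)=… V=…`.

t(8,11)=3.823 V=91.565

span = t_max - t_min = 3.99 - 0.44 = 3.550
L(8,11) = 243, L_eff = 1 - 243/255 = 0.047059 (inverted)
t(8,11) = 3.99 - 3.550·0.047059 = 3.823
Σt over all 12·10 pixels = 272.19
V = pitch²·Σt = 0.58²·272.19 = 91.565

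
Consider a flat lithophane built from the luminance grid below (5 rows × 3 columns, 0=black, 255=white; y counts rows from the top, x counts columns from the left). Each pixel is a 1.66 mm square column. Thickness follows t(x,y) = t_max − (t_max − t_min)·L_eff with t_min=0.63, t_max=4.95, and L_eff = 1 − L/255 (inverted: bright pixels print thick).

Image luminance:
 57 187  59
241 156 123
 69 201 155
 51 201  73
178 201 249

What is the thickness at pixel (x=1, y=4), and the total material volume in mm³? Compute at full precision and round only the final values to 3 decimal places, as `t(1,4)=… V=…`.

t(1,4)=4.035 V=128.790

span = t_max - t_min = 4.95 - 0.63 = 4.320
L(1,4) = 201, L_eff = 1 - 201/255 = 0.211765 (inverted)
t(1,4) = 4.95 - 4.320·0.211765 = 4.035
Σt over all 5·3 pixels = 397269/8500 ≈ 46.7375294
V = pitch²·Σt = 1.66²·397269/8500 = 128.790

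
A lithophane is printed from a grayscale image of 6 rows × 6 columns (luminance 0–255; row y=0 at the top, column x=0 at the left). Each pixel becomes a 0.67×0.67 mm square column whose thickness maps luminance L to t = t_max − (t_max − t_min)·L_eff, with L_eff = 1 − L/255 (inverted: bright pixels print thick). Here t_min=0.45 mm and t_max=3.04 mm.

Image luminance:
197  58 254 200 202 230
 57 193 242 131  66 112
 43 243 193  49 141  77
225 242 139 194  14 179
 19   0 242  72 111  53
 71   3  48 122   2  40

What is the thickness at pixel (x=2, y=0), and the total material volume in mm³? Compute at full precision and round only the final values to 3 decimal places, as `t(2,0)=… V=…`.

t(2,0)=3.030 V=27.625

span = t_max - t_min = 3.04 - 0.45 = 2.590
L(2,0) = 254, L_eff = 1 - 254/255 = 0.003922 (inverted)
t(2,0) = 3.04 - 2.590·0.003922 = 3.030
Σt over all 6·6 pixels = 130773/2125 ≈ 61.5402353
V = pitch²·Σt = 0.67²·130773/2125 = 27.625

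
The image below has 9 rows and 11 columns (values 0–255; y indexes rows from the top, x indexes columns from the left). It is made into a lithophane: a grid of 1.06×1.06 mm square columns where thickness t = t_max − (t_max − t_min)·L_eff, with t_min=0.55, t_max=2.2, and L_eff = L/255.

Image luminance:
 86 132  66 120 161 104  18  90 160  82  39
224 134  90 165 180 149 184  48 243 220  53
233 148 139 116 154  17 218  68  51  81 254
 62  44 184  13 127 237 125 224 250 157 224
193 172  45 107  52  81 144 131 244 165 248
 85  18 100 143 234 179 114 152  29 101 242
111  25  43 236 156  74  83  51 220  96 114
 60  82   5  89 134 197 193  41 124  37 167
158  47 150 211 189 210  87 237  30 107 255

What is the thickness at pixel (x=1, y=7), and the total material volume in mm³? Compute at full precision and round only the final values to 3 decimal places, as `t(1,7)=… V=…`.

span = t_max - t_min = 2.2 - 0.55 = 1.650
L(1,7) = 82, L_eff = 82/255 = 0.321569
t(1,7) = 2.2 - 1.650·0.321569 = 1.669
Σt over all 9·11 pixels = 57167/425 ≈ 134.5105882
V = pitch²·Σt = 1.06²·57167/425 = 151.136

t(1,7)=1.669 V=151.136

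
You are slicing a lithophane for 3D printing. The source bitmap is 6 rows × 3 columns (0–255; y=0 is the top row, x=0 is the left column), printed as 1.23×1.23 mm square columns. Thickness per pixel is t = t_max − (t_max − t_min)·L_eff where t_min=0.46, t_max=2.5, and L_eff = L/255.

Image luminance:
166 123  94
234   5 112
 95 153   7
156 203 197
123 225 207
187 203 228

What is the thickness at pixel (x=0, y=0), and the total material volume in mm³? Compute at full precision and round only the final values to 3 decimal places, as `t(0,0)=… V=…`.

span = t_max - t_min = 2.5 - 0.46 = 2.040
L(0,0) = 166, L_eff = 166/255 = 0.650980
t(0,0) = 2.5 - 2.040·0.650980 = 1.172
Σt over all 6·3 pixels = 23.256
V = pitch²·Σt = 1.23²·23.256 = 35.184

t(0,0)=1.172 V=35.184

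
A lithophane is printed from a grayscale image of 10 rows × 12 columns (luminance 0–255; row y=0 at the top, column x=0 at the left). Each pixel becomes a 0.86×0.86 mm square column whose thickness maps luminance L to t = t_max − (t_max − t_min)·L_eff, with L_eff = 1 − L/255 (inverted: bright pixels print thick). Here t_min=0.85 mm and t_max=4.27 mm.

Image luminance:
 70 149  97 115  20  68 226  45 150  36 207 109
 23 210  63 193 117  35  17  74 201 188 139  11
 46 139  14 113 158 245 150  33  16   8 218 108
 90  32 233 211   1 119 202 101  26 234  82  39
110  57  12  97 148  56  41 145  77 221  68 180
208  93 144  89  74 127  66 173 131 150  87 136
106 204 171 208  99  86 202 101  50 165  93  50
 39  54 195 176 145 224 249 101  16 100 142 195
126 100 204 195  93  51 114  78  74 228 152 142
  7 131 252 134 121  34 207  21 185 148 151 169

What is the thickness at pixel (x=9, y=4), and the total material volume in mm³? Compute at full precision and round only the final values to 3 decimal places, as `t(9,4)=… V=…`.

t(9,4)=3.814 V=215.887

span = t_max - t_min = 4.27 - 0.85 = 3.420
L(9,4) = 221, L_eff = 1 - 221/255 = 0.133333 (inverted)
t(9,4) = 4.27 - 3.420·0.133333 = 3.814
Σt over all 10·12 pixels = 1240563/4250 ≈ 291.8971765
V = pitch²·Σt = 0.86²·1240563/4250 = 215.887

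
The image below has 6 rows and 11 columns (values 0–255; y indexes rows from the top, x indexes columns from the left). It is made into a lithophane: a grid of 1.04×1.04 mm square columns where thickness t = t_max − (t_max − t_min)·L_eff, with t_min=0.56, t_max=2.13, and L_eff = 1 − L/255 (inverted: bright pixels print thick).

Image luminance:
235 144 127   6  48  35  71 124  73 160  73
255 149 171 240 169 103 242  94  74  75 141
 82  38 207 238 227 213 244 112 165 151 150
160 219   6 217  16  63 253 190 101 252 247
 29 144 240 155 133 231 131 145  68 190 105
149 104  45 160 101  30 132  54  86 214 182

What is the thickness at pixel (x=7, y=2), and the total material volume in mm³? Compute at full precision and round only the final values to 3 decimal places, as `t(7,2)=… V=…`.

span = t_max - t_min = 2.13 - 0.56 = 1.570
L(7,2) = 112, L_eff = 1 - 112/255 = 0.560784 (inverted)
t(7,2) = 2.13 - 1.570·0.560784 = 1.250
Σt over all 6·11 pixels = 596249/6375 ≈ 93.5292549
V = pitch²·Σt = 1.04²·596249/6375 = 101.161

t(7,2)=1.250 V=101.161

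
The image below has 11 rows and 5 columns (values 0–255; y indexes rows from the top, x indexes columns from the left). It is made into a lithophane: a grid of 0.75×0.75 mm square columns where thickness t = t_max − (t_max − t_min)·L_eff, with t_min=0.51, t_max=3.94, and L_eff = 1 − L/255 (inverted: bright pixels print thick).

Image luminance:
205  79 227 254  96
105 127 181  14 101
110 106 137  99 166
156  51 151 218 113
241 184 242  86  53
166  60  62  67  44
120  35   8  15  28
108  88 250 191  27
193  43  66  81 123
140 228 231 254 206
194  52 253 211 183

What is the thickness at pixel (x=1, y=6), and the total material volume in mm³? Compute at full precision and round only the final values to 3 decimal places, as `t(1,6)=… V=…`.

span = t_max - t_min = 3.94 - 0.51 = 3.430
L(1,6) = 35, L_eff = 1 - 35/255 = 0.862745 (inverted)
t(1,6) = 3.94 - 3.430·0.862745 = 0.981
Σt over all 11·5 pixels = 1597411/12750 ≈ 125.2871373
V = pitch²·Σt = 0.75²·1597411/12750 = 70.474

t(1,6)=0.981 V=70.474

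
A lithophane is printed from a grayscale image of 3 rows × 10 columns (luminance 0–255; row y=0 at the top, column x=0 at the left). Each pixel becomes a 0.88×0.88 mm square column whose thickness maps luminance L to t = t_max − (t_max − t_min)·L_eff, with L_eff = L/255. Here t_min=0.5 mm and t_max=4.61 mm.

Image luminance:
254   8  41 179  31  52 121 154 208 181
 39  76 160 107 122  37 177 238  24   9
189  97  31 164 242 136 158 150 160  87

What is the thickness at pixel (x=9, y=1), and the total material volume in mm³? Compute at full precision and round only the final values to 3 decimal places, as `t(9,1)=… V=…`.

t(9,1)=4.465 V=61.767

span = t_max - t_min = 4.61 - 0.5 = 4.110
L(9,1) = 9, L_eff = 9/255 = 0.035294
t(9,1) = 4.61 - 4.110·0.035294 = 4.465
Σt over all 3·10 pixels = 338983/4250 ≈ 79.7607059
V = pitch²·Σt = 0.88²·338983/4250 = 61.767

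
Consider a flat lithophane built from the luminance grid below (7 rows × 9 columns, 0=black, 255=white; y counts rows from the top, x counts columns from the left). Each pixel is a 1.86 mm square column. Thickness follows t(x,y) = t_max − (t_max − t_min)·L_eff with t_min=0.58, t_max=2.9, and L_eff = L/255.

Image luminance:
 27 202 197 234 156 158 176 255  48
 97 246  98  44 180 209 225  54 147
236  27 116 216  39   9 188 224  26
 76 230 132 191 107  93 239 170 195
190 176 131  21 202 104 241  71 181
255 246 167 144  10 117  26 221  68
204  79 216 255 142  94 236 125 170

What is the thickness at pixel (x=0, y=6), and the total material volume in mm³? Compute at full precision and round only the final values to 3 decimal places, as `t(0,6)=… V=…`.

t(0,6)=1.044 V=337.489

span = t_max - t_min = 2.9 - 0.58 = 2.320
L(0,6) = 204, L_eff = 204/255 = 0.800000
t(0,6) = 2.9 - 2.320·0.800000 = 1.044
Σt over all 7·9 pixels = 1243781/12750 ≈ 97.5514510
V = pitch²·Σt = 1.86²·1243781/12750 = 337.489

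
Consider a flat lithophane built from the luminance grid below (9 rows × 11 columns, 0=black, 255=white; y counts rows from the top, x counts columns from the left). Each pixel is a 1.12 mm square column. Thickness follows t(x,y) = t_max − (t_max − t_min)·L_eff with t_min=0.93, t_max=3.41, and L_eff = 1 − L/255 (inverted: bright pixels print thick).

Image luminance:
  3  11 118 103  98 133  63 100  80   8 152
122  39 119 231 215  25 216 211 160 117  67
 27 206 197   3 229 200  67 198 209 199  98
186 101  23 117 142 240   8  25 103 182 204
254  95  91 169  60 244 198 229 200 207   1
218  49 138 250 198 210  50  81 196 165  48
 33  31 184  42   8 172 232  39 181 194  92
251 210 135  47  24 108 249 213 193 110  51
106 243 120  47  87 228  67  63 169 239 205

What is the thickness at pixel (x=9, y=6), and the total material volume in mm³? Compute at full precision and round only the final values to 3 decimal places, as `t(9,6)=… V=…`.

t(9,6)=2.817 V=275.052

span = t_max - t_min = 3.41 - 0.93 = 2.480
L(9,6) = 194, L_eff = 1 - 194/255 = 0.239216 (inverted)
t(9,6) = 3.41 - 2.480·0.239216 = 2.817
Σt over all 9·11 pixels = 5591377/25500 ≈ 219.2696863
V = pitch²·Σt = 1.12²·5591377/25500 = 275.052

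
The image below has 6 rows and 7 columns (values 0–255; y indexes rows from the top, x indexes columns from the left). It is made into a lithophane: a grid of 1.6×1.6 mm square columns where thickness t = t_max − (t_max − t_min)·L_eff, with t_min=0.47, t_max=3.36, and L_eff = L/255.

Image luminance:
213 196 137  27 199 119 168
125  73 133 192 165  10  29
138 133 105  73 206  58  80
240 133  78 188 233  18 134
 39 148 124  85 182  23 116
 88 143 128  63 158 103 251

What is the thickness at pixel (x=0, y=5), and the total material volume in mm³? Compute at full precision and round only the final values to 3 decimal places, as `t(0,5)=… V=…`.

span = t_max - t_min = 3.36 - 0.47 = 2.890
L(0,5) = 88, L_eff = 88/255 = 0.345098
t(0,5) = 3.36 - 2.890·0.345098 = 2.363
Σt over all 6·7 pixels = 61181/750 ≈ 81.5746667
V = pitch²·Σt = 1.6²·61181/750 = 208.831

t(0,5)=2.363 V=208.831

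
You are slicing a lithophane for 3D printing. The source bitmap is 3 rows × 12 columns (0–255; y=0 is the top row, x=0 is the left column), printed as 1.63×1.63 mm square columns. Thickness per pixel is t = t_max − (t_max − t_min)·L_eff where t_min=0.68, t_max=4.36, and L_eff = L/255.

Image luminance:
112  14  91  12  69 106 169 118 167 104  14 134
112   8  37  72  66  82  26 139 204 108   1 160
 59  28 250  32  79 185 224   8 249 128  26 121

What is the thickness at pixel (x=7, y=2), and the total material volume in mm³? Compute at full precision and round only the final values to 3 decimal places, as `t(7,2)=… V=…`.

t(7,2)=4.245 V=282.291

span = t_max - t_min = 4.36 - 0.68 = 3.680
L(7,2) = 8, L_eff = 8/255 = 0.031373
t(7,2) = 4.36 - 3.680·0.031373 = 4.245
Σt over all 3·12 pixels = 677332/6375 ≈ 106.2481569
V = pitch²·Σt = 1.63²·677332/6375 = 282.291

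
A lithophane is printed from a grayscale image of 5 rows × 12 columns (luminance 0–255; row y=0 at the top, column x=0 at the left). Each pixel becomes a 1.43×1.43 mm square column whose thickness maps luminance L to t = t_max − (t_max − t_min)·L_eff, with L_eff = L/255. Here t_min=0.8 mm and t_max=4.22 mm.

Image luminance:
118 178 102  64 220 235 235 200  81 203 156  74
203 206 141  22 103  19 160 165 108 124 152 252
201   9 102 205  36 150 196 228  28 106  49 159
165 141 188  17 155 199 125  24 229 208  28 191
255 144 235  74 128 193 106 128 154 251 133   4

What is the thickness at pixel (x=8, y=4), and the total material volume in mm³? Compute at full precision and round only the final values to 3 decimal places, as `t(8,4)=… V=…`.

t(8,4)=2.155 V=285.610

span = t_max - t_min = 4.22 - 0.8 = 3.420
L(8,4) = 154, L_eff = 154/255 = 0.603922
t(8,4) = 4.22 - 3.420·0.603922 = 2.155
Σt over all 5·12 pixels = 118719/850 ≈ 139.6694118
V = pitch²·Σt = 1.43²·118719/850 = 285.610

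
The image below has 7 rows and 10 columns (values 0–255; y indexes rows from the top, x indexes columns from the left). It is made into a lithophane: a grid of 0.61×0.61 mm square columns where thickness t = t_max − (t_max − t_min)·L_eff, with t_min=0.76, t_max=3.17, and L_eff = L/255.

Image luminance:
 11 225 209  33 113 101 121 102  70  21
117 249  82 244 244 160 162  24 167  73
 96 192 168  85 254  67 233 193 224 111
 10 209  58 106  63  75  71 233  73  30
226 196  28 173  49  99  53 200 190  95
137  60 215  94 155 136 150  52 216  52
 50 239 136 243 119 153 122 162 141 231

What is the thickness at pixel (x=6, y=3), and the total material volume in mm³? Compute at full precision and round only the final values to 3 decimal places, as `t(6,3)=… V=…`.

t(6,3)=2.499 V=50.036

span = t_max - t_min = 3.17 - 0.76 = 2.410
L(6,3) = 71, L_eff = 71/255 = 0.278431
t(6,3) = 3.17 - 2.410·0.278431 = 2.499
Σt over all 7·10 pixels = 3428959/25500 ≈ 134.4689804
V = pitch²·Σt = 0.61²·3428959/25500 = 50.036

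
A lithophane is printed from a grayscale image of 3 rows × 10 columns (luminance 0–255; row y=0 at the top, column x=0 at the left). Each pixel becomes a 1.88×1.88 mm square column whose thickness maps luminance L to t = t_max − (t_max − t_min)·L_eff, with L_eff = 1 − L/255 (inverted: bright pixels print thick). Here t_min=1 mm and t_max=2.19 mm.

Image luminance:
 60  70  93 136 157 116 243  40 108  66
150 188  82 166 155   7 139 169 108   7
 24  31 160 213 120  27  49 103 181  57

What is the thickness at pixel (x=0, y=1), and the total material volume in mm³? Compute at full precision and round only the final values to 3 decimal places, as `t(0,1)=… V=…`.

span = t_max - t_min = 2.19 - 1 = 1.190
L(0,1) = 150, L_eff = 1 - 150/255 = 0.411765 (inverted)
t(0,1) = 2.19 - 1.190·0.411765 = 1.700
Σt over all 3·10 pixels = 45.05
V = pitch²·Σt = 1.88²·45.05 = 159.225

t(0,1)=1.700 V=159.225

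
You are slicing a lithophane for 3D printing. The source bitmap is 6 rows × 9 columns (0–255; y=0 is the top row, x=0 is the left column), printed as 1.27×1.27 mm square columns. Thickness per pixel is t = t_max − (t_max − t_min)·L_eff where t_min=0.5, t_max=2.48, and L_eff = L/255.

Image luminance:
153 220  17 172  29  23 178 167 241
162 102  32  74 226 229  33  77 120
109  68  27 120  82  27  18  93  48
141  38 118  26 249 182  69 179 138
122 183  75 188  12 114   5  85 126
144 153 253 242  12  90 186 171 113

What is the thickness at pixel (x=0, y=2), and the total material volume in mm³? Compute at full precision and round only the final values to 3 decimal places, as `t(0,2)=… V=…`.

span = t_max - t_min = 2.48 - 0.5 = 1.980
L(0,2) = 109, L_eff = 109/255 = 0.427451
t(0,2) = 2.48 - 1.980·0.427451 = 1.634
Σt over all 6·9 pixels = 362547/4250 ≈ 85.3051765
V = pitch²·Σt = 1.27²·362547/4250 = 137.589

t(0,2)=1.634 V=137.589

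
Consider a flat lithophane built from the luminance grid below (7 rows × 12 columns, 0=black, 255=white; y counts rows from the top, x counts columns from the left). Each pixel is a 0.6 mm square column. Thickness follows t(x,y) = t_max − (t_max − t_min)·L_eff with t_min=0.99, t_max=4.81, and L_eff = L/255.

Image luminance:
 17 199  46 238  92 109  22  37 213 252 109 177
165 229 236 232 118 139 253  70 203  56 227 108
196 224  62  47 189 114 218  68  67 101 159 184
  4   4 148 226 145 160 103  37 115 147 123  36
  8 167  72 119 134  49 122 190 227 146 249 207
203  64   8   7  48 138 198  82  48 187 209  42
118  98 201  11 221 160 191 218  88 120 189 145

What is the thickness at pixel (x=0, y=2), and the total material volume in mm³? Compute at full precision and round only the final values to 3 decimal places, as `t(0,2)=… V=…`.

t(0,2)=1.874 V=85.550

span = t_max - t_min = 4.81 - 0.99 = 3.820
L(0,2) = 196, L_eff = 196/255 = 0.768627
t(0,2) = 4.81 - 3.820·0.768627 = 1.874
Σt over all 7·12 pixels = 1514941/6375 ≈ 237.6378039
V = pitch²·Σt = 0.6²·1514941/6375 = 85.550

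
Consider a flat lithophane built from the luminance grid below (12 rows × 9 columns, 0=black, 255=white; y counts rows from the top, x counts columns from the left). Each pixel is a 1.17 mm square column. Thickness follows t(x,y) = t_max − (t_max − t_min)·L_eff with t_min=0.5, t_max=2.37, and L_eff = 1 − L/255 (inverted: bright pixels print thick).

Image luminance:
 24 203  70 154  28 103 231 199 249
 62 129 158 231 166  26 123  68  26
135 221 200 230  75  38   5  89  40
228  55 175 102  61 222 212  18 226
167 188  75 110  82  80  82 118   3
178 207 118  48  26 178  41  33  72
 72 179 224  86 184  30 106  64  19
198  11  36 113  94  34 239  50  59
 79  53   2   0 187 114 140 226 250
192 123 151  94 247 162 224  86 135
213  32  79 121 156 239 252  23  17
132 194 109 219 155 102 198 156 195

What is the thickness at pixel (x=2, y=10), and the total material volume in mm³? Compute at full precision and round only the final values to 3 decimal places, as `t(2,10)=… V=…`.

span = t_max - t_min = 2.37 - 0.5 = 1.870
L(2,10) = 79, L_eff = 1 - 79/255 = 0.690196 (inverted)
t(2,10) = 2.37 - 1.870·0.690196 = 1.079
Σt over all 12·9 pixels = 226673/1500 ≈ 151.1153333
V = pitch²·Σt = 1.17²·226673/1500 = 206.862

t(2,10)=1.079 V=206.862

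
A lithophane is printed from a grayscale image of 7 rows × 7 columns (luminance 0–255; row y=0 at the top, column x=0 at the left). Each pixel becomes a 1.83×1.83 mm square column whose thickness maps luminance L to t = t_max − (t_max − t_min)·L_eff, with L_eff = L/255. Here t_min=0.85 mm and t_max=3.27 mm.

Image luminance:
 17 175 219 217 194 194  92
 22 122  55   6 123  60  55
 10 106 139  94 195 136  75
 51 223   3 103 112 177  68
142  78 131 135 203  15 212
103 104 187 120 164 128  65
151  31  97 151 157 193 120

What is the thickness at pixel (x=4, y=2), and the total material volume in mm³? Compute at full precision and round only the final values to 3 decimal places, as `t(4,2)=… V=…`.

span = t_max - t_min = 3.27 - 0.85 = 2.420
L(4,2) = 195, L_eff = 195/255 = 0.764706
t(4,2) = 3.27 - 2.420·0.764706 = 1.419
Σt over all 7·7 pixels = 179947/1700 ≈ 105.8511765
V = pitch²·Σt = 1.83²·179947/1700 = 354.485

t(4,2)=1.419 V=354.485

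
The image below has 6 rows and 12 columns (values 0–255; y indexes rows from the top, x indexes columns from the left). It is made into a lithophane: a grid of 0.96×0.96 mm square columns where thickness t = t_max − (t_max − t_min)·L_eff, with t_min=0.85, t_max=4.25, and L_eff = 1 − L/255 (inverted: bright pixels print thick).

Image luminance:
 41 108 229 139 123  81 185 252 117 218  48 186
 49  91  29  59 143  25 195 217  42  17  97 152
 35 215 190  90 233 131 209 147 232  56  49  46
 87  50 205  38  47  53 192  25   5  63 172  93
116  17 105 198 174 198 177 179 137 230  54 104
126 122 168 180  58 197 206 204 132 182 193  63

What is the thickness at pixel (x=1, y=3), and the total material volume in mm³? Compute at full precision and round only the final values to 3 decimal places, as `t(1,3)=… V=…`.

span = t_max - t_min = 4.25 - 0.85 = 3.400
L(1,3) = 50, L_eff = 1 - 50/255 = 0.803922 (inverted)
t(1,3) = 4.25 - 3.400·0.803922 = 1.517
Σt over all 6·12 pixels = 13616/75 ≈ 181.5466667
V = pitch²·Σt = 0.96²·13616/75 = 167.313

t(1,3)=1.517 V=167.313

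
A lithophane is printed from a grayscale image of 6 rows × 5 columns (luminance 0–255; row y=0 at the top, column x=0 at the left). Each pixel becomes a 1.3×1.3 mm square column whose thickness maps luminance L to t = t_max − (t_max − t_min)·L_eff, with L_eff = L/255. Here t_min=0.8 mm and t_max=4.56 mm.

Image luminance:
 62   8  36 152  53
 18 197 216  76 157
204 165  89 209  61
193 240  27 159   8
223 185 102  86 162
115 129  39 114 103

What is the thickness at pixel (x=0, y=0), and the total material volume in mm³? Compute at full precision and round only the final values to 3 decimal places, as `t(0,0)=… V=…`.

t(0,0)=3.646 V=141.782

span = t_max - t_min = 4.56 - 0.8 = 3.760
L(0,0) = 62, L_eff = 62/255 = 0.243137
t(0,0) = 4.56 - 3.760·0.243137 = 3.646
Σt over all 6·5 pixels = 178276/2125 ≈ 83.8945882
V = pitch²·Σt = 1.3²·178276/2125 = 141.782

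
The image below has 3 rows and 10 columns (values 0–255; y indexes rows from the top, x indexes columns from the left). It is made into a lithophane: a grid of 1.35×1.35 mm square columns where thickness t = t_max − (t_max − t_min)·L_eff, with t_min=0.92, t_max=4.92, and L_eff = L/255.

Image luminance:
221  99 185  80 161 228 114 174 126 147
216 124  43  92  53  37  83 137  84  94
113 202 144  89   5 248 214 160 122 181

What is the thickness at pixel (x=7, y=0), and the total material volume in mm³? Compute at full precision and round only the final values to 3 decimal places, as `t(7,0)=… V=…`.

t(7,0)=2.191 V=155.334

span = t_max - t_min = 4.92 - 0.92 = 4.000
L(7,0) = 174, L_eff = 174/255 = 0.682353
t(7,0) = 4.92 - 4.000·0.682353 = 2.191
Σt over all 3·10 pixels = 21734/255 ≈ 85.2313725
V = pitch²·Σt = 1.35²·21734/255 = 155.334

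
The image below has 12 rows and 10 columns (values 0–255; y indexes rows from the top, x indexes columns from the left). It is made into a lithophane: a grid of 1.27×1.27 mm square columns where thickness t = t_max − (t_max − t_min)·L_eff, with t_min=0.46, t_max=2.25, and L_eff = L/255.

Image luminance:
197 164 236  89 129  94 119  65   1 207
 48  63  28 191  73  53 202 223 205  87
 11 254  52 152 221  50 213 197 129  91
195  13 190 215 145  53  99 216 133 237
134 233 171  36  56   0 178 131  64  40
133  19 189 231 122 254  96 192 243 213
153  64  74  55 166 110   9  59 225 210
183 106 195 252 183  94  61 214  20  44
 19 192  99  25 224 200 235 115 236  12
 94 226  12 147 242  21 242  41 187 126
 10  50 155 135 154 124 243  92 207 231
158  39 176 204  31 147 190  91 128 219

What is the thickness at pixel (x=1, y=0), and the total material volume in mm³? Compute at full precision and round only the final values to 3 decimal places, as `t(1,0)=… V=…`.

span = t_max - t_min = 2.25 - 0.46 = 1.790
L(1,0) = 164, L_eff = 164/255 = 0.643137
t(1,0) = 2.25 - 1.790·0.643137 = 1.099
Σt over all 12·10 pixels = 236203/1500 ≈ 157.4686667
V = pitch²·Σt = 1.27²·236203/1500 = 253.981

t(1,0)=1.099 V=253.981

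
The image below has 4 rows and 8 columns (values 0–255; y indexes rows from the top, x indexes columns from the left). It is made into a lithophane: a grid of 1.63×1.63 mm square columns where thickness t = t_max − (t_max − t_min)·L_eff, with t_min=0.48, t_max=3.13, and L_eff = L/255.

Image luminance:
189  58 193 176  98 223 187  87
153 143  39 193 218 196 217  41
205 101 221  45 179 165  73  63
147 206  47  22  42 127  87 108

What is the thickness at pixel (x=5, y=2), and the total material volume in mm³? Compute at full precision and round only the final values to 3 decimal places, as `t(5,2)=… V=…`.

t(5,2)=1.415 V=148.796

span = t_max - t_min = 3.13 - 0.48 = 2.650
L(5,2) = 165, L_eff = 165/255 = 0.647059
t(5,2) = 3.13 - 2.650·0.647059 = 1.415
Σt over all 4·8 pixels = 285619/5100 ≈ 56.0037255
V = pitch²·Σt = 1.63²·285619/5100 = 148.796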